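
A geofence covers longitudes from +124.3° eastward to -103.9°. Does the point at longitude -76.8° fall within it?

Band width going east from +124.3° to -103.9°: ((-103.9 − 124.3) mod 360) = 131.8°.
Offset of -76.8° east of the west edge: ((-76.8 − 124.3) mod 360) = 158.9°.
158.9° > 131.8° ⇒ outside.

No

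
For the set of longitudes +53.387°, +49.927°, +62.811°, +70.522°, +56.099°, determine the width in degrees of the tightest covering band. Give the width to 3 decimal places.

20.595°

Sort the longitudes: +49.927°, +53.387°, +56.099°, +62.811°, +70.522°.
Eastward gaps between consecutive values (wrapping around): 3.460°, 2.712°, 6.712°, 7.711°, 339.405°.
Largest gap = 339.405° ⇒ minimal covering band is its complement: 360° − 339.405° = 20.595°.
Band runs from +49.927° eastward to +70.522°.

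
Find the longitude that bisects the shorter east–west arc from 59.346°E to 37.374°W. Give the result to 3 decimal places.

10.986°E

Signed shortest Δλ from +59.346° to -37.374° is -96.720°.
Midpoint longitude = +59.346° + (-96.720°)/2 = +59.346° − 48.360° = +10.986°.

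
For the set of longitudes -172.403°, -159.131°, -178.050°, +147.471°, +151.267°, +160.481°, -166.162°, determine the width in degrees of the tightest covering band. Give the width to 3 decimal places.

53.398°

Sort the longitudes: -178.050°, -172.403°, -166.162°, -159.131°, +147.471°, +151.267°, +160.481°.
Eastward gaps between consecutive values (wrapping around): 5.647°, 6.241°, 7.031°, 306.602°, 3.796°, 9.214°, 21.469°.
Largest gap = 306.602° ⇒ minimal covering band is its complement: 360° − 306.602° = 53.398°.
Band runs from +147.471° eastward to -159.131°, crossing the antimeridian.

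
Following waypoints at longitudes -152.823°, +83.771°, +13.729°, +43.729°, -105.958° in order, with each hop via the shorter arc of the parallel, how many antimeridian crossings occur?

Leg 1: -152.823° → +83.771°, shortest Δλ = -123.406° (west) — crosses 180°.
Leg 2: +83.771° → +13.729°, shortest Δλ = -70.042° (west) — does not cross 180°.
Leg 3: +13.729° → +43.729°, shortest Δλ = 30.0° (east) — does not cross 180°.
Leg 4: +43.729° → -105.958°, shortest Δλ = -149.687° (west) — does not cross 180°.
Total crossings: 1.

1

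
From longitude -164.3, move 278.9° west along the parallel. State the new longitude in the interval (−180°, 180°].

Start at -164.3°; shift −278.9° → -443.2°.
-443.2° lies outside (−180°, 180°]; add 360° → -83.2°.

-83.2°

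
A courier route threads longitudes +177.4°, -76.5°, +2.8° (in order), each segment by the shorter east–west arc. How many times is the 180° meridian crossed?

Leg 1: +177.4° → -76.5°, shortest Δλ = 106.1° (east) — crosses 180°.
Leg 2: -76.5° → +2.8°, shortest Δλ = 79.3° (east) — does not cross 180°.
Total crossings: 1.

1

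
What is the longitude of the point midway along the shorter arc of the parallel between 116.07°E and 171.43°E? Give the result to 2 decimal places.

143.75°E

Signed shortest Δλ from +116.07° to +171.43° is +55.36°.
Midpoint longitude = +116.07° + (+55.36°)/2 = +116.07° + 27.68° = +143.75°.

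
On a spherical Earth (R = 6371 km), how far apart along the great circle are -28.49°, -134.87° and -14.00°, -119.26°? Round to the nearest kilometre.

2278 km

Δλ = -119.26 − -134.87 = 15.61°.
Δφ = -14.00 − -28.49 = 14.49°.
a = sin²(Δφ/2) + cos φ₁ · cos φ₂ · sin²(Δλ/2) = 0.031632.
c = 2·atan2(√a, √(1−a)) = 0.35761 rad → d = 6371·c ≈ 2278.32 km.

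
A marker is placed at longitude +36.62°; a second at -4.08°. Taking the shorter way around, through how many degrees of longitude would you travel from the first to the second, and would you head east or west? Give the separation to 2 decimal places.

40.70° west

Raw difference: -4.08 − 36.62 = -40.7°.
Normalise into (−180°, 180°]: -40.7° stays -40.7°.
Negative ⇒ the second point lies to the west; separation 40.70°.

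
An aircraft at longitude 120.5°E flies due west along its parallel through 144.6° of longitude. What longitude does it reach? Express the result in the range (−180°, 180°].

24.1°W

Start at +120.5°; shift −144.6° → -24.1°.
-24.1° already lies in (−180°, 180°].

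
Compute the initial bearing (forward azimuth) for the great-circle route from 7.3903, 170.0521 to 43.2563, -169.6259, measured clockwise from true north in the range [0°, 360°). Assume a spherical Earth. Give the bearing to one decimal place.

23.1°

Δλ = -169.6259 − 170.0521 = -339.6780°; wrapped into (−180°, 180°]: 20.3220°.
θ = atan2( sin Δλ · cos φ₂ , cos φ₁ · sin φ₂ − sin φ₁ · cos φ₂ · cos Δλ )
  = atan2(0.25293, 0.59172) = 23.144° → normalised to [0°, 360°): 23.144°.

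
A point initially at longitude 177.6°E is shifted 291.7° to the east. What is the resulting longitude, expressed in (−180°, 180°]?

Start at +177.6°; shift +291.7° → +469.3°.
+469.3° lies outside (−180°, 180°]; subtract 360° → +109.3°.

109.3°E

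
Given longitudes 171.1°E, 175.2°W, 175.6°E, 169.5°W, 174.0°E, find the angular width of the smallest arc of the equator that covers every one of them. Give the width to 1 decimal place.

Sort the longitudes: -175.2°, -169.5°, +171.1°, +174.0°, +175.6°.
Eastward gaps between consecutive values (wrapping around): 5.7°, 340.6°, 2.9°, 1.6°, 9.2°.
Largest gap = 340.6° ⇒ minimal covering band is its complement: 360° − 340.6° = 19.4°.
Band runs from +171.1° eastward to -169.5°, crossing the antimeridian.

19.4°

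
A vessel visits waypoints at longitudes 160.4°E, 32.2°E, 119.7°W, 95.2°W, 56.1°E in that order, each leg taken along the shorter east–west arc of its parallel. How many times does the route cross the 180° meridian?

0

Leg 1: +160.4° → +32.2°, shortest Δλ = -128.2° (west) — does not cross 180°.
Leg 2: +32.2° → -119.7°, shortest Δλ = -151.9° (west) — does not cross 180°.
Leg 3: -119.7° → -95.2°, shortest Δλ = 24.5° (east) — does not cross 180°.
Leg 4: -95.2° → +56.1°, shortest Δλ = 151.3° (east) — does not cross 180°.
Total crossings: 0.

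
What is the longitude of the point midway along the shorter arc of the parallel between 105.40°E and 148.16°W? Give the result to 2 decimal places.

158.62°E

Signed shortest Δλ from +105.40° to -148.16° is +106.44°.
Midpoint longitude = +105.40° + (+106.44°)/2 = +105.40° + 53.22° = +158.62°.
(The naïve average (+105.40 + -148.16)/2 = -21.38° is on the wrong side of the globe.)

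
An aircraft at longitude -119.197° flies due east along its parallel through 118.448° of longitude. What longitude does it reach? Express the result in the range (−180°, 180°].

-0.749°

Start at -119.197°; shift +118.448° → -0.749°.
-0.749° already lies in (−180°, 180°].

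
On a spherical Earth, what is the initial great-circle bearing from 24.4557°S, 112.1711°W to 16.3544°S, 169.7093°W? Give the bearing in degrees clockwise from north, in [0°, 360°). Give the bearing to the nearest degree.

267°

Δλ = -169.7093 − -112.1711 = -57.5382°.
θ = atan2( sin Δλ · cos φ₂ , cos φ₁ · sin φ₂ − sin φ₁ · cos φ₂ · cos Δλ )
  = atan2(-0.80961, -0.04310) = -93.047° → normalised to [0°, 360°): 266.953°.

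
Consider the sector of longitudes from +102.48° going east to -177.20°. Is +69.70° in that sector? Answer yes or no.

No

Band width going east from +102.48° to -177.20°: ((-177.20 − 102.48) mod 360) = 80.32°.
Offset of +69.70° east of the west edge: ((69.70 − 102.48) mod 360) = 327.22°.
327.22° > 80.32° ⇒ outside.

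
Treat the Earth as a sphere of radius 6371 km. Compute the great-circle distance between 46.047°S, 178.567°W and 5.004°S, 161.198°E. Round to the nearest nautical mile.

2680 nmi

Δλ = 161.198 − -178.567 = 339.765°; wrapped into (−180°, 180°]: -20.235°.
Δφ = -5.004 − -46.047 = 41.043°.
a = sin²(Δφ/2) + cos φ₁ · cos φ₂ · sin²(Δλ/2) = 0.144228.
c = 2·atan2(√a, √(1−a)) = 0.77910 rad → d = 6371·c ≈ 4963.67 km ≈ 2680.17 nmi.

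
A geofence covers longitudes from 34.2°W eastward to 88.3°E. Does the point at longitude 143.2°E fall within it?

Band width going east from -34.2° to +88.3°: ((88.3 − -34.2) mod 360) = 122.5°.
Offset of +143.2° east of the west edge: ((143.2 − -34.2) mod 360) = 177.4°.
177.4° > 122.5° ⇒ outside.

No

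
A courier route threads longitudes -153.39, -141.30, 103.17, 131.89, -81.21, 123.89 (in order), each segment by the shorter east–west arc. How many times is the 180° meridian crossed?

3

Leg 1: -153.39° → -141.30°, shortest Δλ = 12.09° (east) — does not cross 180°.
Leg 2: -141.30° → +103.17°, shortest Δλ = -115.53° (west) — crosses 180°.
Leg 3: +103.17° → +131.89°, shortest Δλ = 28.72° (east) — does not cross 180°.
Leg 4: +131.89° → -81.21°, shortest Δλ = 146.9° (east) — crosses 180°.
Leg 5: -81.21° → +123.89°, shortest Δλ = -154.9° (west) — crosses 180°.
Total crossings: 3.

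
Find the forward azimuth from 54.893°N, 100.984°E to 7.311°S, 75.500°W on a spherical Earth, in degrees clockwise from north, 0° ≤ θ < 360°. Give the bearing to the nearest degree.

355°

Δλ = -75.500 − 100.984 = -176.484°.
θ = atan2( sin Δλ · cos φ₂ , cos φ₁ · sin φ₂ − sin φ₁ · cos φ₂ · cos Δλ )
  = atan2(-0.06083, 0.73672) = -4.720° → normalised to [0°, 360°): 355.280°.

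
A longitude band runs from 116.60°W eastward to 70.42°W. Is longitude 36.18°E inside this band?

Band width going east from -116.60° to -70.42°: ((-70.42 − -116.60) mod 360) = 46.18°.
Offset of +36.18° east of the west edge: ((36.18 − -116.60) mod 360) = 152.78°.
152.78° > 46.18° ⇒ outside.

No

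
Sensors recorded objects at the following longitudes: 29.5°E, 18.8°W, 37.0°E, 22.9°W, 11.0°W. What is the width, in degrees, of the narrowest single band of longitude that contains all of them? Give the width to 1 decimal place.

Sort the longitudes: -22.9°, -18.8°, -11.0°, +29.5°, +37.0°.
Eastward gaps between consecutive values (wrapping around): 4.1°, 7.8°, 40.5°, 7.5°, 300.1°.
Largest gap = 300.1° ⇒ minimal covering band is its complement: 360° − 300.1° = 59.9°.
Band runs from -22.9° eastward to +37.0°.

59.9°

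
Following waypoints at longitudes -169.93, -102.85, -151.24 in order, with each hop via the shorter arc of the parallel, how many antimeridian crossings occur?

0

Leg 1: -169.93° → -102.85°, shortest Δλ = 67.08° (east) — does not cross 180°.
Leg 2: -102.85° → -151.24°, shortest Δλ = -48.39° (west) — does not cross 180°.
Total crossings: 0.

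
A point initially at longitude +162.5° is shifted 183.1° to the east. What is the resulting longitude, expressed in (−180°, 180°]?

-14.4°

Start at +162.5°; shift +183.1° → +345.6°.
+345.6° lies outside (−180°, 180°]; subtract 360° → -14.4°.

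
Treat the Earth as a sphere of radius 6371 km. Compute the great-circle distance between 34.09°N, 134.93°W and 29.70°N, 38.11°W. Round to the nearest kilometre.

Δλ = -38.11 − -134.93 = 96.82°.
Δφ = 29.70 − 34.09 = -4.39°.
a = sin²(Δφ/2) + cos φ₁ · cos φ₂ · sin²(Δλ/2) = 0.403862.
c = 2·atan2(√a, √(1−a)) = 1.37731 rad → d = 6371·c ≈ 8774.87 km.

8775 km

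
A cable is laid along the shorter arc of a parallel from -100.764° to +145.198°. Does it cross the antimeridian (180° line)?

Yes

Naïve |145.198 − -100.764| = 245.962° > 180°, so the shorter arc goes the other way round — across 180°.
Signed shortest Δλ = ((145.198 − -100.764 + 180) mod 360) − 180 = -114.038°.
Going west by 114.038° from -100.764° passes through 180° before reaching +145.198°.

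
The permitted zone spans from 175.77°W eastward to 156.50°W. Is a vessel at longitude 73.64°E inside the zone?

Band width going east from -175.77° to -156.50°: ((-156.50 − -175.77) mod 360) = 19.27°.
Offset of +73.64° east of the west edge: ((73.64 − -175.77) mod 360) = 249.41°.
249.41° > 19.27° ⇒ outside.

No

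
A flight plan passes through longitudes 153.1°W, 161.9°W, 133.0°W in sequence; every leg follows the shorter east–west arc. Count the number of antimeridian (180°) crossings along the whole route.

0

Leg 1: -153.1° → -161.9°, shortest Δλ = -8.8° (west) — does not cross 180°.
Leg 2: -161.9° → -133.0°, shortest Δλ = 28.9° (east) — does not cross 180°.
Total crossings: 0.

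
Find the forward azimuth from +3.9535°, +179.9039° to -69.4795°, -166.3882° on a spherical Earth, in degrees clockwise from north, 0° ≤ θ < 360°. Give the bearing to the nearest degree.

175°

Δλ = -166.3882 − 179.9039 = -346.2921°; wrapped into (−180°, 180°]: 13.7079°.
θ = atan2( sin Δλ · cos φ₂ , cos φ₁ · sin φ₂ − sin φ₁ · cos φ₂ · cos Δλ )
  = atan2(0.08307, -0.95780) = 175.043° → normalised to [0°, 360°): 175.043°.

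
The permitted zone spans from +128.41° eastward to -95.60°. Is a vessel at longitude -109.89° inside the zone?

Band width going east from +128.41° to -95.60°: ((-95.60 − 128.41) mod 360) = 135.99°.
Offset of -109.89° east of the west edge: ((-109.89 − 128.41) mod 360) = 121.70°.
121.70° ≤ 135.99° ⇒ inside.

Yes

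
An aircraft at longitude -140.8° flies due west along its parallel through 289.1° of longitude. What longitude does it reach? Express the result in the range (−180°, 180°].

Start at -140.8°; shift −289.1° → -429.9°.
-429.9° lies outside (−180°, 180°]; add 360° → -69.9°.

-69.9°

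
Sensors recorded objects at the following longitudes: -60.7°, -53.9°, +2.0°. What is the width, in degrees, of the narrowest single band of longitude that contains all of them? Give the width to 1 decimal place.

Sort the longitudes: -60.7°, -53.9°, +2.0°.
Eastward gaps between consecutive values (wrapping around): 6.8°, 55.9°, 297.3°.
Largest gap = 297.3° ⇒ minimal covering band is its complement: 360° − 297.3° = 62.7°.
Band runs from -60.7° eastward to +2.0°.

62.7°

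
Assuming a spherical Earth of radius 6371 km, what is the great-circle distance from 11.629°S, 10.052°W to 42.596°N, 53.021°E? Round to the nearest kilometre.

Δλ = 53.021 − -10.052 = 63.073°.
Δφ = 42.596 − -11.629 = 54.225°.
a = sin²(Δφ/2) + cos φ₁ · cos φ₂ · sin²(Δλ/2) = 0.404953.
c = 2·atan2(√a, √(1−a)) = 1.37954 rad → d = 6371·c ≈ 8789.04 km.

8789 km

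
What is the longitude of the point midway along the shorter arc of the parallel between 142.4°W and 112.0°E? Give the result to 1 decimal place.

164.8°E

Signed shortest Δλ from -142.4° to +112.0° is -105.6°.
Midpoint longitude = -142.4° + (-105.6°)/2 = -142.4° − 52.8° = -195.2°.
Normalise into (−180°, 180°]: +164.8°.
(The naïve average (-142.4 + +112.0)/2 = -15.2° is on the wrong side of the globe.)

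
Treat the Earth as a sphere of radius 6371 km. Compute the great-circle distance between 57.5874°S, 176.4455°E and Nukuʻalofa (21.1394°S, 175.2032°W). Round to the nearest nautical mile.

Δλ = -175.2032 − 176.4455 = -351.6487°; wrapped into (−180°, 180°]: 8.3513°.
Δφ = -21.1394 − -57.5874 = 36.4480°.
a = sin²(Δφ/2) + cos φ₁ · cos φ₂ · sin²(Δλ/2) = 0.100452.
c = 2·atan2(√a, √(1−a)) = 0.64501 rad → d = 6371·c ≈ 4109.34 km ≈ 2218.87 nmi.

2219 nmi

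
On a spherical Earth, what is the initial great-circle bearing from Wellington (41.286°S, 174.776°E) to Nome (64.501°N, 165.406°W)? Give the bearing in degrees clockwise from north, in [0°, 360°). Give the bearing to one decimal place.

Δλ = -165.406 − 174.776 = -340.182°; wrapped into (−180°, 180°]: 19.818°.
θ = atan2( sin Δλ · cos φ₂ , cos φ₁ · sin φ₂ − sin φ₁ · cos φ₂ · cos Δλ )
  = atan2(0.14595, 0.94546) = 8.776° → normalised to [0°, 360°): 8.776°.

8.8°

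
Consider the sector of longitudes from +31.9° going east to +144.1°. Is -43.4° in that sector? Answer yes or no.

Band width going east from +31.9° to +144.1°: ((144.1 − 31.9) mod 360) = 112.2°.
Offset of -43.4° east of the west edge: ((-43.4 − 31.9) mod 360) = 284.7°.
284.7° > 112.2° ⇒ outside.

No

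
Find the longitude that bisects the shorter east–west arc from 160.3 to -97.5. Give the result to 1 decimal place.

Signed shortest Δλ from +160.3° to -97.5° is +102.2°.
Midpoint longitude = +160.3° + (+102.2°)/2 = +160.3° + 51.1° = +211.4°.
Normalise into (−180°, 180°]: -148.6°.
(The naïve average (+160.3 + -97.5)/2 = 31.4° is on the wrong side of the globe.)

-148.6°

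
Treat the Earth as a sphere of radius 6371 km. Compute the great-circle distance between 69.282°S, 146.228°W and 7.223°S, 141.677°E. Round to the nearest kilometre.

8558 km

Δλ = 141.677 − -146.228 = 287.905°; wrapped into (−180°, 180°]: -72.095°.
Δφ = -7.223 − -69.282 = 62.059°.
a = sin²(Δφ/2) + cos φ₁ · cos φ₂ · sin²(Δλ/2) = 0.387250.
c = 2·atan2(√a, √(1−a)) = 1.34334 rad → d = 6371·c ≈ 8558.42 km.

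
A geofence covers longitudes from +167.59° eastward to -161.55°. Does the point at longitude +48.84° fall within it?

Band width going east from +167.59° to -161.55°: ((-161.55 − 167.59) mod 360) = 30.86°.
Offset of +48.84° east of the west edge: ((48.84 − 167.59) mod 360) = 241.25°.
241.25° > 30.86° ⇒ outside.

No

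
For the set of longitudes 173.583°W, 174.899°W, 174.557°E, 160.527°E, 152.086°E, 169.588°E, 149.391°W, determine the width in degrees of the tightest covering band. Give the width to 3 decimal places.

58.523°

Sort the longitudes: -174.899°, -173.583°, -149.391°, +152.086°, +160.527°, +169.588°, +174.557°.
Eastward gaps between consecutive values (wrapping around): 1.316°, 24.192°, 301.477°, 8.441°, 9.061°, 4.969°, 10.544°.
Largest gap = 301.477° ⇒ minimal covering band is its complement: 360° − 301.477° = 58.523°.
Band runs from +152.086° eastward to -149.391°, crossing the antimeridian.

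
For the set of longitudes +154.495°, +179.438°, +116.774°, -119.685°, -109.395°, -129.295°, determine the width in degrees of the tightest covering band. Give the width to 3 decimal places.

133.831°

Sort the longitudes: -129.295°, -119.685°, -109.395°, +116.774°, +154.495°, +179.438°.
Eastward gaps between consecutive values (wrapping around): 9.610°, 10.290°, 226.169°, 37.721°, 24.943°, 51.267°.
Largest gap = 226.169° ⇒ minimal covering band is its complement: 360° − 226.169° = 133.831°.
Band runs from +116.774° eastward to -109.395°, crossing the antimeridian.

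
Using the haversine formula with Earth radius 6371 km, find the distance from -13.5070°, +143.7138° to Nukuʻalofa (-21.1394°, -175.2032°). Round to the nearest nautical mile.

Δλ = -175.2032 − 143.7138 = -318.9170°; wrapped into (−180°, 180°]: 41.0830°.
Δφ = -21.1394 − -13.5070 = -7.6324°.
a = sin²(Δφ/2) + cos φ₁ · cos φ₂ · sin²(Δλ/2) = 0.116089.
c = 2·atan2(√a, √(1−a)) = 0.69536 rad → d = 6371·c ≈ 4430.15 km ≈ 2392.09 nmi.

2392 nmi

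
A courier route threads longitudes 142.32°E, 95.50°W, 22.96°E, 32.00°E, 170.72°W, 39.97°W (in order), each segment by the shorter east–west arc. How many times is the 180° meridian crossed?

2

Leg 1: +142.32° → -95.50°, shortest Δλ = 122.18° (east) — crosses 180°.
Leg 2: -95.50° → +22.96°, shortest Δλ = 118.46° (east) — does not cross 180°.
Leg 3: +22.96° → +32.00°, shortest Δλ = 9.04° (east) — does not cross 180°.
Leg 4: +32.00° → -170.72°, shortest Δλ = 157.28° (east) — crosses 180°.
Leg 5: -170.72° → -39.97°, shortest Δλ = 130.75° (east) — does not cross 180°.
Total crossings: 2.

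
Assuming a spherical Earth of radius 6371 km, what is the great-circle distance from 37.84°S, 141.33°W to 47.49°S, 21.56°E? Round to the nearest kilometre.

10376 km

Δλ = 21.56 − -141.33 = 162.89°.
Δφ = -47.49 − -37.84 = -9.65°.
a = sin²(Δφ/2) + cos φ₁ · cos φ₂ · sin²(Δλ/2) = 0.528899.
c = 2·atan2(√a, √(1−a)) = 1.62863 rad → d = 6371·c ≈ 10375.99 km.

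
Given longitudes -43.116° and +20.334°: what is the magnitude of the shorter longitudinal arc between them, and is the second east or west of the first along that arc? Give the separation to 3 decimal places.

63.450° east

Raw difference: 20.334 − -43.116 = 63.45°.
Normalise into (−180°, 180°]: 63.45° stays 63.45°.
Positive ⇒ the second point lies to the east; separation 63.450°.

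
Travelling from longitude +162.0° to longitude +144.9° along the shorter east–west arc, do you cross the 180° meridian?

Signed shortest Δλ = ((144.9 − 162.0 + 180) mod 360) − 180 = -17.1°.
Going west by 17.1° from +162.0° reaches +144.9° without touching 180°.

No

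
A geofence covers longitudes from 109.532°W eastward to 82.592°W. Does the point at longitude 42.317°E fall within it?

No

Band width going east from -109.532° to -82.592°: ((-82.592 − -109.532) mod 360) = 26.940°.
Offset of +42.317° east of the west edge: ((42.317 − -109.532) mod 360) = 151.849°.
151.849° > 26.940° ⇒ outside.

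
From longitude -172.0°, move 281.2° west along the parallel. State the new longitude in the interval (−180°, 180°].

-93.2°

Start at -172.0°; shift −281.2° → -453.2°.
-453.2° lies outside (−180°, 180°]; add 360° → -93.2°.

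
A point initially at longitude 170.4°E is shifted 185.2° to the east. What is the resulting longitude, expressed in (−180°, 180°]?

Start at +170.4°; shift +185.2° → +355.6°.
+355.6° lies outside (−180°, 180°]; subtract 360° → -4.4°.

4.4°W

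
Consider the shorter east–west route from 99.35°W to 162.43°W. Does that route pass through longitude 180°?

Signed shortest Δλ = ((-162.43 − -99.35 + 180) mod 360) − 180 = -63.08°.
Going west by 63.08° from -99.35° reaches -162.43° without touching 180°.

No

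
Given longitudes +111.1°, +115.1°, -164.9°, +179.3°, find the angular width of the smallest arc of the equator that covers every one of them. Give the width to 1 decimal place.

Sort the longitudes: -164.9°, +111.1°, +115.1°, +179.3°.
Eastward gaps between consecutive values (wrapping around): 276.0°, 4.0°, 64.2°, 15.8°.
Largest gap = 276.0° ⇒ minimal covering band is its complement: 360° − 276.0° = 84.0°.
Band runs from +111.1° eastward to -164.9°, crossing the antimeridian.

84.0°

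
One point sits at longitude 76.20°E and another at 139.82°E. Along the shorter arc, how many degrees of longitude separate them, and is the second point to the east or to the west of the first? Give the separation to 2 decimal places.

Raw difference: 139.82 − 76.20 = 63.62°.
Normalise into (−180°, 180°]: 63.62° stays 63.62°.
Positive ⇒ the second point lies to the east; separation 63.62°.

63.62° east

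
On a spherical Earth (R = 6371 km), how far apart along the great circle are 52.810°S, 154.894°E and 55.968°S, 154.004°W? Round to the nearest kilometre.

Δλ = -154.004 − 154.894 = -308.898°; wrapped into (−180°, 180°]: 51.102°.
Δφ = -55.968 − -52.810 = -3.158°.
a = sin²(Δφ/2) + cos φ₁ · cos φ₂ · sin²(Δλ/2) = 0.063692.
c = 2·atan2(√a, √(1−a)) = 0.51026 rad → d = 6371·c ≈ 3250.89 km.

3251 km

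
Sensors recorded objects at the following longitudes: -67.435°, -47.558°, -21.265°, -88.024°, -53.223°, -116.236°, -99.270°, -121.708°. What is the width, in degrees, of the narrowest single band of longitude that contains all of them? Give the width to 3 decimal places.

Sort the longitudes: -121.708°, -116.236°, -99.270°, -88.024°, -67.435°, -53.223°, -47.558°, -21.265°.
Eastward gaps between consecutive values (wrapping around): 5.472°, 16.966°, 11.246°, 20.589°, 14.212°, 5.665°, 26.293°, 259.557°.
Largest gap = 259.557° ⇒ minimal covering band is its complement: 360° − 259.557° = 100.443°.
Band runs from -121.708° eastward to -21.265°.

100.443°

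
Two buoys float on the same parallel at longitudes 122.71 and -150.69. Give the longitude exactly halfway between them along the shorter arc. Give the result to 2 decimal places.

Signed shortest Δλ from +122.71° to -150.69° is +86.60°.
Midpoint longitude = +122.71° + (+86.60°)/2 = +122.71° + 43.30° = +166.01°.
(The naïve average (+122.71 + -150.69)/2 = -13.99° is on the wrong side of the globe.)

+166.01°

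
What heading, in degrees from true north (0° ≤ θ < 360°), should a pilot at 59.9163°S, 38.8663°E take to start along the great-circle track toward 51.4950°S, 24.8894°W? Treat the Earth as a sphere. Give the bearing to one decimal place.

Δλ = -24.8894 − 38.8663 = -63.7557°.
θ = atan2( sin Δλ · cos φ₂ , cos φ₁ · sin φ₂ − sin φ₁ · cos φ₂ · cos Δλ )
  = atan2(-0.55841, -0.15405) = -105.422° → normalised to [0°, 360°): 254.578°.

254.6°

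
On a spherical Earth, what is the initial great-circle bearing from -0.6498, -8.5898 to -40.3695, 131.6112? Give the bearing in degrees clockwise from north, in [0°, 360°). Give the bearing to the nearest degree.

143°

Δλ = 131.6112 − -8.5898 = 140.2010°.
θ = atan2( sin Δλ · cos φ₂ , cos φ₁ · sin φ₂ − sin φ₁ · cos φ₂ · cos Δλ )
  = atan2(0.48768, -0.65431) = 143.302° → normalised to [0°, 360°): 143.302°.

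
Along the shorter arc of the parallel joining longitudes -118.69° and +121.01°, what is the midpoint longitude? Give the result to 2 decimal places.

-178.84°

Signed shortest Δλ from -118.69° to +121.01° is -120.30°.
Midpoint longitude = -118.69° + (-120.30°)/2 = -118.69° − 60.15° = -178.84°.
(The naïve average (-118.69 + +121.01)/2 = 1.16° is on the wrong side of the globe.)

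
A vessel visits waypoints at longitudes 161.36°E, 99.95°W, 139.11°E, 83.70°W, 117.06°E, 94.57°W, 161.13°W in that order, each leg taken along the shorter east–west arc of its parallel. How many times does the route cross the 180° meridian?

Leg 1: +161.36° → -99.95°, shortest Δλ = 98.69° (east) — crosses 180°.
Leg 2: -99.95° → +139.11°, shortest Δλ = -120.94° (west) — crosses 180°.
Leg 3: +139.11° → -83.70°, shortest Δλ = 137.19° (east) — crosses 180°.
Leg 4: -83.70° → +117.06°, shortest Δλ = -159.24° (west) — crosses 180°.
Leg 5: +117.06° → -94.57°, shortest Δλ = 148.37° (east) — crosses 180°.
Leg 6: -94.57° → -161.13°, shortest Δλ = -66.56° (west) — does not cross 180°.
Total crossings: 5.

5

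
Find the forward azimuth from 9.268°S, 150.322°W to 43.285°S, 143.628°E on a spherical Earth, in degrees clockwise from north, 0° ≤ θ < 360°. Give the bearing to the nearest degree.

227°

Δλ = 143.628 − -150.322 = 293.950°; wrapped into (−180°, 180°]: -66.050°.
θ = atan2( sin Δλ · cos φ₂ , cos φ₁ · sin φ₂ − sin φ₁ · cos φ₂ · cos Δλ )
  = atan2(-0.66528, -0.62909) = -133.398° → normalised to [0°, 360°): 226.602°.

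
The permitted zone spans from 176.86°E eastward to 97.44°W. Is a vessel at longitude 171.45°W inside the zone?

Yes

Band width going east from +176.86° to -97.44°: ((-97.44 − 176.86) mod 360) = 85.70°.
Offset of -171.45° east of the west edge: ((-171.45 − 176.86) mod 360) = 11.69°.
11.69° ≤ 85.70° ⇒ inside.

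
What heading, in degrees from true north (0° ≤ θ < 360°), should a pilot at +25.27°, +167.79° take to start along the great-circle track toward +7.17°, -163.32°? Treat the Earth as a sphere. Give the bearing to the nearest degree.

Δλ = -163.32 − 167.79 = -331.11°; wrapped into (−180°, 180°]: 28.89°.
θ = atan2( sin Δλ · cos φ₂ , cos φ₁ · sin φ₂ − sin φ₁ · cos φ₂ · cos Δλ )
  = atan2(0.47935, -0.25797) = 118.287° → normalised to [0°, 360°): 118.287°.

118°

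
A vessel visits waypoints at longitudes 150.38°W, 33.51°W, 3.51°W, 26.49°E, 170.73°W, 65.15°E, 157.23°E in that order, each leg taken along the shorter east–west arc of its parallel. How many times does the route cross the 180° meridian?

2

Leg 1: -150.38° → -33.51°, shortest Δλ = 116.87° (east) — does not cross 180°.
Leg 2: -33.51° → -3.51°, shortest Δλ = 30.0° (east) — does not cross 180°.
Leg 3: -3.51° → +26.49°, shortest Δλ = 30.0° (east) — does not cross 180°.
Leg 4: +26.49° → -170.73°, shortest Δλ = 162.78° (east) — crosses 180°.
Leg 5: -170.73° → +65.15°, shortest Δλ = -124.12° (west) — crosses 180°.
Leg 6: +65.15° → +157.23°, shortest Δλ = 92.08° (east) — does not cross 180°.
Total crossings: 2.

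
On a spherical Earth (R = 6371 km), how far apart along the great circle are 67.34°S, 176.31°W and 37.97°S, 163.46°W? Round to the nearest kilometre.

Δλ = -163.46 − -176.31 = 12.85°.
Δφ = -37.97 − -67.34 = 29.37°.
a = sin²(Δφ/2) + cos φ₁ · cos φ₂ · sin²(Δλ/2) = 0.068068.
c = 2·atan2(√a, √(1−a)) = 0.52790 rad → d = 6371·c ≈ 3363.28 km.

3363 km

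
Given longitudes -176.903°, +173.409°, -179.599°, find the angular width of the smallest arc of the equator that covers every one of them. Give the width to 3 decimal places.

Sort the longitudes: -179.599°, -176.903°, +173.409°.
Eastward gaps between consecutive values (wrapping around): 2.696°, 350.312°, 6.992°.
Largest gap = 350.312° ⇒ minimal covering band is its complement: 360° − 350.312° = 9.688°.
Band runs from +173.409° eastward to -176.903°, crossing the antimeridian.

9.688°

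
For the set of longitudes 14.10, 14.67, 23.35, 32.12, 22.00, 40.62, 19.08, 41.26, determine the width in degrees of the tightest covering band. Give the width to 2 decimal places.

27.16°

Sort the longitudes: +14.10°, +14.67°, +19.08°, +22.00°, +23.35°, +32.12°, +40.62°, +41.26°.
Eastward gaps between consecutive values (wrapping around): 0.57°, 4.41°, 2.92°, 1.35°, 8.77°, 8.50°, 0.64°, 332.84°.
Largest gap = 332.84° ⇒ minimal covering band is its complement: 360° − 332.84° = 27.16°.
Band runs from +14.10° eastward to +41.26°.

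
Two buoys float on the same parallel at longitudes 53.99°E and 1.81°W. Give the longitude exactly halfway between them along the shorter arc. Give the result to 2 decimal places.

Signed shortest Δλ from +53.99° to -1.81° is -55.80°.
Midpoint longitude = +53.99° + (-55.80°)/2 = +53.99° − 27.90° = +26.09°.

26.09°E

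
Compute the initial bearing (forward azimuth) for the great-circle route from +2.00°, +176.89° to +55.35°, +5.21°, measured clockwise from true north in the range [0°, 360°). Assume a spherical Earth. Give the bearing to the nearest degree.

Δλ = 5.21 − 176.89 = -171.68°.
θ = atan2( sin Δλ · cos φ₂ , cos φ₁ · sin φ₂ − sin φ₁ · cos φ₂ · cos Δλ )
  = atan2(-0.08227, 0.84177) = -5.582° → normalised to [0°, 360°): 354.418°.

354°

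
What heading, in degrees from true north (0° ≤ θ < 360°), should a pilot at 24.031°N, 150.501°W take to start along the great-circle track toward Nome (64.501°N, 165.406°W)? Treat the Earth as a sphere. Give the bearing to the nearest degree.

350°

Δλ = -165.406 − -150.501 = -14.905°.
θ = atan2( sin Δλ · cos φ₂ , cos φ₁ · sin φ₂ − sin φ₁ · cos φ₂ · cos Δλ )
  = atan2(-0.11073, 0.65495) = -9.596° → normalised to [0°, 360°): 350.404°.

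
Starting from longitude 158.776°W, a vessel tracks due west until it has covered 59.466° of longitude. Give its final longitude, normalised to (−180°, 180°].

141.758°E

Start at -158.776°; shift −59.466° → -218.242°.
-218.242° lies outside (−180°, 180°]; add 360° → +141.758°.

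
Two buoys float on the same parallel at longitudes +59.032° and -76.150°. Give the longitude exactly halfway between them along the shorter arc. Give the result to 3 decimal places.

-8.559°

Signed shortest Δλ from +59.032° to -76.150° is -135.182°.
Midpoint longitude = +59.032° + (-135.182°)/2 = +59.032° − 67.591° = -8.559°.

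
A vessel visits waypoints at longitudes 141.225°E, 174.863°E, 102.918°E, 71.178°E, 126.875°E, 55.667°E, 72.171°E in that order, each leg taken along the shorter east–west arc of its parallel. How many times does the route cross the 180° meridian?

Leg 1: +141.225° → +174.863°, shortest Δλ = 33.638° (east) — does not cross 180°.
Leg 2: +174.863° → +102.918°, shortest Δλ = -71.945° (west) — does not cross 180°.
Leg 3: +102.918° → +71.178°, shortest Δλ = -31.74° (west) — does not cross 180°.
Leg 4: +71.178° → +126.875°, shortest Δλ = 55.697° (east) — does not cross 180°.
Leg 5: +126.875° → +55.667°, shortest Δλ = -71.208° (west) — does not cross 180°.
Leg 6: +55.667° → +72.171°, shortest Δλ = 16.504° (east) — does not cross 180°.
Total crossings: 0.

0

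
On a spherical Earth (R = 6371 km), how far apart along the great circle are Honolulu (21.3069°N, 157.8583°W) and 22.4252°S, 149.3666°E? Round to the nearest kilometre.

Δλ = 149.3666 − -157.8583 = 307.2249°; wrapped into (−180°, 180°]: -52.7751°.
Δφ = -22.4252 − 21.3069 = -43.7321°.
a = sin²(Δφ/2) + cos φ₁ · cos φ₂ · sin²(Δλ/2) = 0.308820.
c = 2·atan2(√a, √(1−a)) = 1.17845 rad → d = 6371·c ≈ 7507.88 km.

7508 km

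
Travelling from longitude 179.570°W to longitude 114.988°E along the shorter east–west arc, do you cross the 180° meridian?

Yes

Naïve |114.988 − -179.570| = 294.558° > 180°, so the shorter arc goes the other way round — across 180°.
Signed shortest Δλ = ((114.988 − -179.570 + 180) mod 360) − 180 = -65.442°.
Going west by 65.442° from -179.570° passes through 180° before reaching +114.988°.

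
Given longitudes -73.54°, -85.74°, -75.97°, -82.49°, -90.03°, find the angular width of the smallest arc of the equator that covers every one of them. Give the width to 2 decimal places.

16.49°

Sort the longitudes: -90.03°, -85.74°, -82.49°, -75.97°, -73.54°.
Eastward gaps between consecutive values (wrapping around): 4.29°, 3.25°, 6.52°, 2.43°, 343.51°.
Largest gap = 343.51° ⇒ minimal covering band is its complement: 360° − 343.51° = 16.49°.
Band runs from -90.03° eastward to -73.54°.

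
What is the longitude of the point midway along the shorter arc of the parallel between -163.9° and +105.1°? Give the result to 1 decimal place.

Signed shortest Δλ from -163.9° to +105.1° is -91.0°.
Midpoint longitude = -163.9° + (-91.0°)/2 = -163.9° − 45.5° = -209.4°.
Normalise into (−180°, 180°]: +150.6°.
(The naïve average (-163.9 + +105.1)/2 = -29.4° is on the wrong side of the globe.)

+150.6°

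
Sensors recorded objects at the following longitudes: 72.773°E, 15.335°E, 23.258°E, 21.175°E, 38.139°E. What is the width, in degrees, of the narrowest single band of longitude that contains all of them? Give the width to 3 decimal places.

Sort the longitudes: +15.335°, +21.175°, +23.258°, +38.139°, +72.773°.
Eastward gaps between consecutive values (wrapping around): 5.840°, 2.083°, 14.881°, 34.634°, 302.562°.
Largest gap = 302.562° ⇒ minimal covering band is its complement: 360° − 302.562° = 57.438°.
Band runs from +15.335° eastward to +72.773°.

57.438°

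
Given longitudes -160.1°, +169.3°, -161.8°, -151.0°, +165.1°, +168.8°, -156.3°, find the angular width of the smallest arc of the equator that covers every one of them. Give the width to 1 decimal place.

43.9°

Sort the longitudes: -161.8°, -160.1°, -156.3°, -151.0°, +165.1°, +168.8°, +169.3°.
Eastward gaps between consecutive values (wrapping around): 1.7°, 3.8°, 5.3°, 316.1°, 3.7°, 0.5°, 28.9°.
Largest gap = 316.1° ⇒ minimal covering band is its complement: 360° − 316.1° = 43.9°.
Band runs from +165.1° eastward to -151.0°, crossing the antimeridian.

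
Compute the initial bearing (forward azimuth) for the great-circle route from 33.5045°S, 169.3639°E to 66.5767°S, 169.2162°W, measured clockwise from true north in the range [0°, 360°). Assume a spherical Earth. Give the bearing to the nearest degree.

165°

Δλ = -169.2162 − 169.3639 = -338.5801°; wrapped into (−180°, 180°]: 21.4199°.
θ = atan2( sin Δλ · cos φ₂ , cos φ₁ · sin φ₂ − sin φ₁ · cos φ₂ · cos Δλ )
  = atan2(0.14517, -0.56085) = 165.488° → normalised to [0°, 360°): 165.488°.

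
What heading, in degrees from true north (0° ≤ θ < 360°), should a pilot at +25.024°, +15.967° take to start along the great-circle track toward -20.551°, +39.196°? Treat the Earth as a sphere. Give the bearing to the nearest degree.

152°

Δλ = 39.196 − 15.967 = 23.229°.
θ = atan2( sin Δλ · cos φ₂ , cos φ₁ · sin φ₂ − sin φ₁ · cos φ₂ · cos Δλ )
  = atan2(0.36931, -0.68206) = 151.566° → normalised to [0°, 360°): 151.566°.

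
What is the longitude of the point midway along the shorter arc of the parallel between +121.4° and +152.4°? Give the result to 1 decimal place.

+136.9°

Signed shortest Δλ from +121.4° to +152.4° is +31.0°.
Midpoint longitude = +121.4° + (+31.0°)/2 = +121.4° + 15.5° = +136.9°.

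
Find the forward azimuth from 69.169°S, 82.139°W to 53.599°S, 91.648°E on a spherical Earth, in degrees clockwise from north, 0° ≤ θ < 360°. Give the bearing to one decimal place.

Δλ = 91.648 − -82.139 = 173.787°.
θ = atan2( sin Δλ · cos φ₂ , cos φ₁ · sin φ₂ − sin φ₁ · cos φ₂ · cos Δλ )
  = atan2(0.06422, -0.83761) = 175.615° → normalised to [0°, 360°): 175.615°.

175.6°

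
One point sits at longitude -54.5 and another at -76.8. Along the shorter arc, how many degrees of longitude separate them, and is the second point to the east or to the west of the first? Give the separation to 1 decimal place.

22.3° west

Raw difference: -76.8 − -54.5 = -22.3°.
Normalise into (−180°, 180°]: -22.3° stays -22.3°.
Negative ⇒ the second point lies to the west; separation 22.3°.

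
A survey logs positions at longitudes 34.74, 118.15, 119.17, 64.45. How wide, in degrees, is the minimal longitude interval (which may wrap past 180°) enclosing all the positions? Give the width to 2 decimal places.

Sort the longitudes: +34.74°, +64.45°, +118.15°, +119.17°.
Eastward gaps between consecutive values (wrapping around): 29.71°, 53.70°, 1.02°, 275.57°.
Largest gap = 275.57° ⇒ minimal covering band is its complement: 360° − 275.57° = 84.43°.
Band runs from +34.74° eastward to +119.17°.

84.43°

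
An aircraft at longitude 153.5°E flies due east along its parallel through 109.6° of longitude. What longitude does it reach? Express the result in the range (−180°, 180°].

Start at +153.5°; shift +109.6° → +263.1°.
+263.1° lies outside (−180°, 180°]; subtract 360° → -96.9°.

96.9°W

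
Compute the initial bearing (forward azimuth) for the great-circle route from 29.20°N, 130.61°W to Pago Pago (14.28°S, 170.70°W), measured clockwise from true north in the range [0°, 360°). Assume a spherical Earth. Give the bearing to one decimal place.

227.2°

Δλ = -170.70 − -130.61 = -40.09°.
θ = atan2( sin Δλ · cos φ₂ , cos φ₁ · sin φ₂ − sin φ₁ · cos φ₂ · cos Δλ )
  = atan2(-0.62409, -0.57701) = -132.755° → normalised to [0°, 360°): 227.245°.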